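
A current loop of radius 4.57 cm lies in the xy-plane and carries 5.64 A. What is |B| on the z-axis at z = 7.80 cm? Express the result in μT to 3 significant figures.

B ≈ 10.0 μT

On the axis of a circular loop, B = μ₀IR² / [2(R²+z²)^(3/2)].
R² + z² = (0.0457)² + (0.078)² = 0.008172 m², and (R²+z²)^(3/2) = 7.39×10⁻⁴ m³.
B = (4π×10⁻⁷ × 5.64 × 0.002088) / (2 × 7.39×10⁻⁴) = 1.00×10⁻⁵ T.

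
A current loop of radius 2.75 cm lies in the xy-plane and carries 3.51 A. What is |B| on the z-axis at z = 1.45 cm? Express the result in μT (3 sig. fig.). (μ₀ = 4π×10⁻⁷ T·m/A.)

On the axis of a circular loop, B = μ₀IR² / [2(R²+z²)^(3/2)].
R² + z² = (0.0275)² + (0.0145)² = 0.0009665 m², and (R²+z²)^(3/2) = 3.00×10⁻⁵ m³.
B = (4π×10⁻⁷ × 3.51 × 0.0007562) / (2 × 3.00×10⁻⁵) = 5.55×10⁻⁵ T.

B ≈ 55.5 μT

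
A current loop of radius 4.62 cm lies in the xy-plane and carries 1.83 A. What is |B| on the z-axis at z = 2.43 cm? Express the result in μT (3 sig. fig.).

On the axis of a circular loop, B = μ₀IR² / [2(R²+z²)^(3/2)].
R² + z² = (0.0462)² + (0.0243)² = 0.002725 m², and (R²+z²)^(3/2) = 1.42×10⁻⁴ m³.
B = (4π×10⁻⁷ × 1.83 × 0.002134) / (2 × 1.42×10⁻⁴) = 1.73×10⁻⁵ T.

B ≈ 17.3 μT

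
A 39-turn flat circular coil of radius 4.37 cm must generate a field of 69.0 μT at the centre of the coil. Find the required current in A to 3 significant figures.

I ≈ 0.123 A

For an N-turn coil, B = Nμ₀I/(2R) with R = 0.0437 m, so I = 2RB/(Nμ₀) = 2 × 0.0437 × 6.90×10⁻⁵ / (39 × 4π×10⁻⁷) = 0.123 A.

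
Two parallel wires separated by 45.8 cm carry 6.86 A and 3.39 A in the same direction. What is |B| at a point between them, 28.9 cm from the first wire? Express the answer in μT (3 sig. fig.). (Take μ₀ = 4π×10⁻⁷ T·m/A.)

Each long wire gives B = μ₀I/(2πd). Distances are d₁ = 0.289 m and d₂ = 0.169 m.
B₁ = 4.75×10⁻⁶ T, B₂ = 4.01×10⁻⁶ T.
Between parallel currents the two contributions point in opposite directions, so they subtract. B = |B₁ − B₂| = |4.75×10⁻⁶ − 4.01×10⁻⁶| = 7.36×10⁻⁷ T.

B ≈ 0.736 μT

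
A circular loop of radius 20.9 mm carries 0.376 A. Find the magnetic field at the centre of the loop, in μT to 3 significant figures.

B ≈ 11.3 μT

At the centre of a circular loop the Biot–Savart law gives B = μ₀I/(2R).
B = (4π×10⁻⁷ × 0.376) / (2 × 0.0209) = 1.13×10⁻⁵ T.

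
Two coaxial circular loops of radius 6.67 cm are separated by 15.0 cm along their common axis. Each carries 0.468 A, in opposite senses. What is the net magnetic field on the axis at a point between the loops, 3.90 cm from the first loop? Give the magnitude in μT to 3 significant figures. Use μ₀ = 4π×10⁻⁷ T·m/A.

B ≈ 2.23 μT

Each loop contributes B = μ₀IR²/[2(R²+z²)^(3/2)] on the axis, with z measured from that loop.
Loop 1 (z = 0.039 m): B₁ = 2.84×10⁻⁶ T. Loop 2 (z = 0.111 m): B₂ = 6.02×10⁻⁷ T.
The fields oppose: B = |B₁ − B₂| = 2.23×10⁻⁶ T.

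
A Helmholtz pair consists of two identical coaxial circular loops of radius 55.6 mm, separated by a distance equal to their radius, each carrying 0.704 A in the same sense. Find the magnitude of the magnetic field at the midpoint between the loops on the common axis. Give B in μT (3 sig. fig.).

Each loop contributes B = μ₀IR²/[2(R²+z²)^(3/2)] on the axis, with z measured from that loop.
Loop 1 (z = 0.0278 m): B₁ = 5.69×10⁻⁶ T. Loop 2 (z = 0.0278 m): B₂ = 5.69×10⁻⁶ T.
The fields add: B = B₁ + B₂ = 1.14×10⁻⁵ T.

B ≈ 11.4 μT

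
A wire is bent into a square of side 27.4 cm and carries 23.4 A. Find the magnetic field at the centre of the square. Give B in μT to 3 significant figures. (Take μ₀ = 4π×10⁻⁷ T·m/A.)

Each side is a finite straight segment at perpendicular distance d = a/(2 tan(π/4)) = 0.137 m from the centre, with end-angles ±π/4.
One side contributes B₁ = (μ₀I/4πd)·2 sin(π/4) = 2.42×10⁻⁵ T.
All 4 sides add in the same direction: B = 4 × 2.42×10⁻⁵ = 9.66×10⁻⁵ T.

B ≈ 96.6 μT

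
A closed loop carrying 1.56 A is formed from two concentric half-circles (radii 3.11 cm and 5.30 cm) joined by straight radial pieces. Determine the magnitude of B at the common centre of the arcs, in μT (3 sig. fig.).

B ≈ 6.51 μT

The radial connectors point toward the centre, so dl × r̂ = 0 and they contribute nothing.
Each semicircle gives μ₀I/(4R): inner arc 1.58×10⁻⁵ T, outer arc 9.25×10⁻⁶ T.
The two arcs carry current in opposite angular senses, so their fields oppose: B = |1.58×10⁻⁵ − 9.25×10⁻⁶| = 6.51×10⁻⁶ T.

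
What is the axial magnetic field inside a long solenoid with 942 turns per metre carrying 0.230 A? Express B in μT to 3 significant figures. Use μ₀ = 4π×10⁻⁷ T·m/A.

Inside a long solenoid, B = μ₀nI with n = 942 turns/m.
B = 4π×10⁻⁷ × 942 × 0.230 = 2.72×10⁻⁴ T.

B ≈ 272 μT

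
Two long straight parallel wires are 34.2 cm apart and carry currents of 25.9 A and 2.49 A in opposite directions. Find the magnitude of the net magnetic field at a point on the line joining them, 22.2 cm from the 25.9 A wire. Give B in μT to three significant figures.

Each long wire gives B = μ₀I/(2πd). Distances are d₁ = 0.222 m and d₂ = 0.12 m.
B₁ = 2.33×10⁻⁵ T, B₂ = 4.15×10⁻⁶ T.
Between antiparallel currents both contributions point the same way, so they add. B = B₁ + B₂ = 2.33×10⁻⁵ + 4.15×10⁻⁶ = 2.75×10⁻⁵ T.

B ≈ 27.5 μT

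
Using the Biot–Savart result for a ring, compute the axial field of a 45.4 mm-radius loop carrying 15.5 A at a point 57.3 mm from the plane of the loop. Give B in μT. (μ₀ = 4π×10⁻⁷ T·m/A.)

B ≈ 51.4 μT

On the axis of a circular loop, B = μ₀IR² / [2(R²+z²)^(3/2)].
R² + z² = (0.0454)² + (0.0573)² = 0.005344 m², and (R²+z²)^(3/2) = 3.91×10⁻⁴ m³.
B = (4π×10⁻⁷ × 15.5 × 0.002061) / (2 × 3.91×10⁻⁴) = 5.14×10⁻⁵ T.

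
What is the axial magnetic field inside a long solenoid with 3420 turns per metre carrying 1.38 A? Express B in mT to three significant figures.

B ≈ 5.93 mT

Inside a long solenoid, B = μ₀nI with n = 3420 turns/m.
B = 4π×10⁻⁷ × 3420 × 1.38 = 5.93×10⁻³ T.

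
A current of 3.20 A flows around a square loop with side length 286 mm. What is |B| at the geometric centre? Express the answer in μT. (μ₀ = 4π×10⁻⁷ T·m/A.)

Each side is a finite straight segment at perpendicular distance d = a/(2 tan(π/4)) = 0.143 m from the centre, with end-angles ±π/4.
One side contributes B₁ = (μ₀I/4πd)·2 sin(π/4) = 3.16×10⁻⁶ T.
All 4 sides add in the same direction: B = 4 × 3.16×10⁻⁶ = 1.27×10⁻⁵ T.

B ≈ 12.7 μT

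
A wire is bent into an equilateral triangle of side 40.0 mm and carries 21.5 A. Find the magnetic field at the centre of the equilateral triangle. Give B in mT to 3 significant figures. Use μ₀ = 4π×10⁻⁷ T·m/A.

B ≈ 0.967 mT

Each side is a finite straight segment at perpendicular distance d = a/(2 tan(π/3)) = 0.01155 m from the centre, with end-angles ±π/3.
One side contributes B₁ = (μ₀I/4πd)·2 sin(π/3) = 3.22×10⁻⁴ T.
All 3 sides add in the same direction: B = 3 × 3.22×10⁻⁴ = 9.67×10⁻⁴ T.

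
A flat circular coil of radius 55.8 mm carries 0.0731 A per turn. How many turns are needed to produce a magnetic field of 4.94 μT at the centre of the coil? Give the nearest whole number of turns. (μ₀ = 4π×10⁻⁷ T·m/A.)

For an N-turn coil, B = Nμ₀I/(2R). A single turn gives B₁ = 8.23×10⁻⁷ T with R = 0.0558 m.
N = B/B₁ = 4.94×10⁻⁶ / 8.23×10⁻⁷ = 6.00.

N = 6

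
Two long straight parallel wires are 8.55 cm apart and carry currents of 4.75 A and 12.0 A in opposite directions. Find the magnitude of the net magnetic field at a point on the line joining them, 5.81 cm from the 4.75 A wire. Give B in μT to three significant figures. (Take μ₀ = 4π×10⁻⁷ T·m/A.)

B ≈ 104 μT

Each long wire gives B = μ₀I/(2πd). Distances are d₁ = 0.0581 m and d₂ = 0.0274 m.
B₁ = 1.64×10⁻⁵ T, B₂ = 8.76×10⁻⁵ T.
Between antiparallel currents both contributions point the same way, so they add. B = B₁ + B₂ = 1.64×10⁻⁵ + 8.76×10⁻⁵ = 1.04×10⁻⁴ T.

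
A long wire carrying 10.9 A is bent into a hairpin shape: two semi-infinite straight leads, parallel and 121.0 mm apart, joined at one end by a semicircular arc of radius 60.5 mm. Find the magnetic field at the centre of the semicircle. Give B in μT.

B ≈ 92.6 μT

The semicircular arc contributes B_arc = μ₀I·π/(4πR) = μ₀I/(4R) = 5.66×10⁻⁵ T.
Each semi-infinite lead is at perpendicular distance R = 0.0605 m from the centre, with the perpendicular foot at its near end, so it contributes μ₀I/(4πR); both point the same way, together 3.60×10⁻⁵ T.
Arc and leads all point the same direction: B = 5.66×10⁻⁵ + 3.60×10⁻⁵ = 9.26×10⁻⁵ T.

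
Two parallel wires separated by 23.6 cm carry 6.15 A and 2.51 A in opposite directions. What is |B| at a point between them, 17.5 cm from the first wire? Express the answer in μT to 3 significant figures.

Each long wire gives B = μ₀I/(2πd). Distances are d₁ = 0.175 m and d₂ = 0.061 m.
B₁ = 7.03×10⁻⁶ T, B₂ = 8.23×10⁻⁶ T.
Between antiparallel currents both contributions point the same way, so they add. B = B₁ + B₂ = 7.03×10⁻⁶ + 8.23×10⁻⁶ = 1.53×10⁻⁵ T.

B ≈ 15.3 μT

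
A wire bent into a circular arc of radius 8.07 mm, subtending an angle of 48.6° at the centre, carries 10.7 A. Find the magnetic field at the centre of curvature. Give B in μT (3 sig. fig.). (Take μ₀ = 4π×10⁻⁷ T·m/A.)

B ≈ 112 μT

The Biot–Savart field of a circular arc at its centre is B = μ₀Iφ/(4πR), with φ = 0.8482 rad.
B = (4π×10⁻⁷ × 10.7 × 0.8482) / (4π × 0.00807) = 1.12×10⁻⁴ T.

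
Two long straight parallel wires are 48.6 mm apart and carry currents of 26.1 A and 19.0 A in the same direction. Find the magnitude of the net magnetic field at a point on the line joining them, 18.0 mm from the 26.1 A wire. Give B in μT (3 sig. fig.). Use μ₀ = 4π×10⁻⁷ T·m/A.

B ≈ 166 μT

Each long wire gives B = μ₀I/(2πd). Distances are d₁ = 0.018 m and d₂ = 0.0306 m.
B₁ = 2.90×10⁻⁴ T, B₂ = 1.24×10⁻⁴ T.
Between parallel currents the two contributions point in opposite directions, so they subtract. B = |B₁ − B₂| = |2.90×10⁻⁴ − 1.24×10⁻⁴| = 1.66×10⁻⁴ T.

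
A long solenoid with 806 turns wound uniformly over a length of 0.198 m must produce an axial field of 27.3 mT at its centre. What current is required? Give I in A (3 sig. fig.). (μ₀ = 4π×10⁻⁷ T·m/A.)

Inside a long solenoid B = μ₀nI with n = 4071 m⁻¹, so I = B/(μ₀n).
I = 2.73×10⁻² / (4π×10⁻⁷ × 4071) = 5.34 A.

I ≈ 5.34 A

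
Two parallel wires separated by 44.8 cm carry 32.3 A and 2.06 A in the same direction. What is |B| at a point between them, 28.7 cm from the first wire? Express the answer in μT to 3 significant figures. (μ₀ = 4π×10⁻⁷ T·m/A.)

Each long wire gives B = μ₀I/(2πd). Distances are d₁ = 0.287 m and d₂ = 0.161 m.
B₁ = 2.25×10⁻⁵ T, B₂ = 2.56×10⁻⁶ T.
Between parallel currents the two contributions point in opposite directions, so they subtract. B = |B₁ − B₂| = |2.25×10⁻⁵ − 2.56×10⁻⁶| = 1.99×10⁻⁵ T.

B ≈ 19.9 μT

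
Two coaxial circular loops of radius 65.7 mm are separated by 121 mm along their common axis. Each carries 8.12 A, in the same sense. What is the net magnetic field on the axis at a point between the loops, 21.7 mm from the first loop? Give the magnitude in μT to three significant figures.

B ≈ 79.5 μT

Each loop contributes B = μ₀IR²/[2(R²+z²)^(3/2)] on the axis, with z measured from that loop.
Loop 1 (z = 0.0217 m): B₁ = 6.65×10⁻⁵ T. Loop 2 (z = 0.0993 m): B₂ = 1.30×10⁻⁵ T.
The fields add: B = B₁ + B₂ = 7.95×10⁻⁵ T.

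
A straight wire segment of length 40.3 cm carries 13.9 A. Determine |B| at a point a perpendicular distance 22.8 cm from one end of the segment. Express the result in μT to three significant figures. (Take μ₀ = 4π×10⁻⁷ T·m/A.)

For a finite straight segment, B = (μ₀I/4πd)(sinθ₁ + sinθ₂), where θ₁, θ₂ are the angles from the perpendicular to each end.
The perpendicular foot is at one end, so the two end-offsets along the wire are 0 and L = 0.403 m.
sinθ₁ = 0/√(0²+0.228²) = 0.0000; sinθ₂ = 0.403/√(0.403²+0.228²) = 0.8704.
B = (4π×10⁻⁷ × 13.9) / (4π × 0.228) × (0.0000 + 0.8704) = 5.31×10⁻⁶ T.

B ≈ 5.31 μT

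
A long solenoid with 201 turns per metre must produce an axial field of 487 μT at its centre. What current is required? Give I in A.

Inside a long solenoid B = μ₀nI with n = 201 m⁻¹, so I = B/(μ₀n).
I = 4.87×10⁻⁴ / (4π×10⁻⁷ × 201) = 1.93 A.

I ≈ 1.93 A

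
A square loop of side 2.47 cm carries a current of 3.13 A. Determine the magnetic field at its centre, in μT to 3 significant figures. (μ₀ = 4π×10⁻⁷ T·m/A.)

Each side is a finite straight segment at perpendicular distance d = a/(2 tan(π/4)) = 0.01235 m from the centre, with end-angles ±π/4.
One side contributes B₁ = (μ₀I/4πd)·2 sin(π/4) = 3.58×10⁻⁵ T.
All 4 sides add in the same direction: B = 4 × 3.58×10⁻⁵ = 1.43×10⁻⁴ T.

B ≈ 143 μT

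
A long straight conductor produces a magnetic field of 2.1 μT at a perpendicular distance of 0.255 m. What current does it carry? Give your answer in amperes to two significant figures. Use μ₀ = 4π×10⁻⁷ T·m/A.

For a long straight wire B = μ₀I/(2πd), so I = 2πdB/μ₀.
I = 2π × 0.255 × 2.10×10⁻⁶ / (4π×10⁻⁷) = 2.68 A.

I ≈ 2.7 A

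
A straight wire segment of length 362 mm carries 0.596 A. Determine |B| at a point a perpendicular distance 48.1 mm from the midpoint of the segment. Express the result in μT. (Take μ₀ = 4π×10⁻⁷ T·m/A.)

For a finite straight segment, B = (μ₀I/4πd)(sinθ₁ + sinθ₂), where θ₁, θ₂ are the angles from the perpendicular to each end.
The perpendicular from the point meets the wire at its midpoint, so each end is L/2 = 0.181 m away along the wire.
sinθ₁ = 0.181/√(0.181²+0.0481²) = 0.9665; sinθ₂ = 0.181/√(0.181²+0.0481²) = 0.9665.
B = (4π×10⁻⁷ × 0.596) / (4π × 0.0481) × (0.9665 + 0.9665) = 2.40×10⁻⁶ T.

B ≈ 2.40 μT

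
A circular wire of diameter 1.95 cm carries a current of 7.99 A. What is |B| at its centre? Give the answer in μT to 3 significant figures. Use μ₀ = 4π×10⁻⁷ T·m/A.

B ≈ 515 μT

At the centre of a circular loop the Biot–Savart law gives B = μ₀I/(2R) (so R = 0.00975 m).
B = (4π×10⁻⁷ × 7.99) / (2 × 0.00975) = 5.15×10⁻⁴ T.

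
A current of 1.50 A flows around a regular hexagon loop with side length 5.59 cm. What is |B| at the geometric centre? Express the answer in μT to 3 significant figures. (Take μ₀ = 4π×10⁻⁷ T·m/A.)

B ≈ 18.6 μT

Each side is a finite straight segment at perpendicular distance d = a/(2 tan(π/6)) = 0.04841 m from the centre, with end-angles ±π/6.
One side contributes B₁ = (μ₀I/4πd)·2 sin(π/6) = 3.10×10⁻⁶ T.
All 6 sides add in the same direction: B = 6 × 3.10×10⁻⁶ = 1.86×10⁻⁵ T.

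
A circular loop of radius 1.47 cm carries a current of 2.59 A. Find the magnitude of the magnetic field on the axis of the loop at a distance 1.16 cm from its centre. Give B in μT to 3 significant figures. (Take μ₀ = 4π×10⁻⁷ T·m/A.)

B ≈ 53.6 μT

On the axis of a circular loop, B = μ₀IR² / [2(R²+z²)^(3/2)].
R² + z² = (0.0147)² + (0.0116)² = 0.0003506 m², and (R²+z²)^(3/2) = 6.57×10⁻⁶ m³.
B = (4π×10⁻⁷ × 2.59 × 0.0002161) / (2 × 6.57×10⁻⁶) = 5.36×10⁻⁵ T.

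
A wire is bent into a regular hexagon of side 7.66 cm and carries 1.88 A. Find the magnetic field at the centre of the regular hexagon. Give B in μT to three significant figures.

B ≈ 17.0 μT

Each side is a finite straight segment at perpendicular distance d = a/(2 tan(π/6)) = 0.06634 m from the centre, with end-angles ±π/6.
One side contributes B₁ = (μ₀I/4πd)·2 sin(π/6) = 2.83×10⁻⁶ T.
All 6 sides add in the same direction: B = 6 × 2.83×10⁻⁶ = 1.70×10⁻⁵ T.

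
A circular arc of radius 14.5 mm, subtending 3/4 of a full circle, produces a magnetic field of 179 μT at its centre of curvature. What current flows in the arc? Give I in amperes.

I ≈ 5.51 A

For a circular arc, B = μ₀Iφ/(4πR) with φ in radians; here φ = 4.712 rad.
So I = 4πRB/(μ₀φ) = 4π × 0.0145 × 1.79×10⁻⁴ / (4π×10⁻⁷ × 4.712) = 5.51 A.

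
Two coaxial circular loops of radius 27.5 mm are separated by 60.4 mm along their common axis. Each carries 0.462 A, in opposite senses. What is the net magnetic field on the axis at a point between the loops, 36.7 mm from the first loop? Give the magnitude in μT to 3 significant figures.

Each loop contributes B = μ₀IR²/[2(R²+z²)^(3/2)] on the axis, with z measured from that loop.
Loop 1 (z = 0.0367 m): B₁ = 2.28×10⁻⁶ T. Loop 2 (z = 0.0237 m): B₂ = 4.59×10⁻⁶ T.
The fields oppose: B = |B₁ − B₂| = 2.31×10⁻⁶ T.

B ≈ 2.31 μT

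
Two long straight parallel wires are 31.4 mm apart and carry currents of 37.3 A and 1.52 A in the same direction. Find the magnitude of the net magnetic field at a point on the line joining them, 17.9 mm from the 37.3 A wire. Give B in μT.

B ≈ 394 μT

Each long wire gives B = μ₀I/(2πd). Distances are d₁ = 0.0179 m and d₂ = 0.0135 m.
B₁ = 4.17×10⁻⁴ T, B₂ = 2.25×10⁻⁵ T.
Between parallel currents the two contributions point in opposite directions, so they subtract. B = |B₁ − B₂| = |4.17×10⁻⁴ − 2.25×10⁻⁵| = 3.94×10⁻⁴ T.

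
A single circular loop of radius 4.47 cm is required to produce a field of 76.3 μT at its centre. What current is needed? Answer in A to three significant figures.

At the centre of a circular loop B = μ₀I/(2R), so I = 2RB/μ₀.
With R = 0.0447 m, I = 2 × 0.0447 × 7.63×10⁻⁵ / (4π×10⁻⁷) = 5.43 A.

I ≈ 5.43 A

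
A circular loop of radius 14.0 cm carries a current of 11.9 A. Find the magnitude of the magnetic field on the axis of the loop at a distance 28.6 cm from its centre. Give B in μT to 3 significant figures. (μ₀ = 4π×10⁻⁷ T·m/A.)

On the axis of a circular loop, B = μ₀IR² / [2(R²+z²)^(3/2)].
R² + z² = (0.14)² + (0.286)² = 0.1014 m², and (R²+z²)^(3/2) = 3.23×10⁻² m³.
B = (4π×10⁻⁷ × 11.9 × 0.0196) / (2 × 3.23×10⁻²) = 4.54×10⁻⁶ T.

B ≈ 4.54 μT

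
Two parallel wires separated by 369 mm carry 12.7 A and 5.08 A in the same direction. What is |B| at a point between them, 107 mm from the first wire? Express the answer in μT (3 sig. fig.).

B ≈ 19.9 μT

Each long wire gives B = μ₀I/(2πd). Distances are d₁ = 0.107 m and d₂ = 0.262 m.
B₁ = 2.37×10⁻⁵ T, B₂ = 3.88×10⁻⁶ T.
Between parallel currents the two contributions point in opposite directions, so they subtract. B = |B₁ − B₂| = |2.37×10⁻⁵ − 3.88×10⁻⁶| = 1.99×10⁻⁵ T.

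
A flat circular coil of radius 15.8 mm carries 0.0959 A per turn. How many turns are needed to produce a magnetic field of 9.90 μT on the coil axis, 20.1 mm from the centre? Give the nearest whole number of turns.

For an N-turn coil, B = Nμ₀IR²/[2(R²+z²)^(3/2)]. A single turn gives B₁ = 9.00×10⁻⁷ T with R = 0.0158 m, z = 0.0201 m.
N = B/B₁ = 9.90×10⁻⁶ / 9.00×10⁻⁷ = 11.00.

N = 11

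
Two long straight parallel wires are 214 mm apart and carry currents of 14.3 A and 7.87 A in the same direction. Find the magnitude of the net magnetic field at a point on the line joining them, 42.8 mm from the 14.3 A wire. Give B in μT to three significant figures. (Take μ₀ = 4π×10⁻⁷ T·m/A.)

B ≈ 57.6 μT

Each long wire gives B = μ₀I/(2πd). Distances are d₁ = 0.0428 m and d₂ = 0.1712 m.
B₁ = 6.68×10⁻⁵ T, B₂ = 9.19×10⁻⁶ T.
Between parallel currents the two contributions point in opposite directions, so they subtract. B = |B₁ − B₂| = |6.68×10⁻⁵ − 9.19×10⁻⁶| = 5.76×10⁻⁵ T.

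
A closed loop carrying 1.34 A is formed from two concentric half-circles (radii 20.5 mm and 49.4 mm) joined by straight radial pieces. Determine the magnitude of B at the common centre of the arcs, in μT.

The radial connectors point toward the centre, so dl × r̂ = 0 and they contribute nothing.
Each semicircle gives μ₀I/(4R): inner arc 2.05×10⁻⁵ T, outer arc 8.52×10⁻⁶ T.
The two arcs carry current in opposite angular senses, so their fields oppose: B = |2.05×10⁻⁵ − 8.52×10⁻⁶| = 1.20×10⁻⁵ T.

B ≈ 12.0 μT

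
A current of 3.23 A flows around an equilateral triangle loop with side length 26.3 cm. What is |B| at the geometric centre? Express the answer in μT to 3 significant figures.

B ≈ 22.1 μT

Each side is a finite straight segment at perpendicular distance d = a/(2 tan(π/3)) = 0.07592 m from the centre, with end-angles ±π/3.
One side contributes B₁ = (μ₀I/4πd)·2 sin(π/3) = 7.37×10⁻⁶ T.
All 3 sides add in the same direction: B = 3 × 7.37×10⁻⁶ = 2.21×10⁻⁵ T.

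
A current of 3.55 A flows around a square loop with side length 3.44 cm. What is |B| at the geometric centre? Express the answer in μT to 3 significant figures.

Each side is a finite straight segment at perpendicular distance d = a/(2 tan(π/4)) = 0.0172 m from the centre, with end-angles ±π/4.
One side contributes B₁ = (μ₀I/4πd)·2 sin(π/4) = 2.92×10⁻⁵ T.
All 4 sides add in the same direction: B = 4 × 2.92×10⁻⁵ = 1.17×10⁻⁴ T.

B ≈ 117 μT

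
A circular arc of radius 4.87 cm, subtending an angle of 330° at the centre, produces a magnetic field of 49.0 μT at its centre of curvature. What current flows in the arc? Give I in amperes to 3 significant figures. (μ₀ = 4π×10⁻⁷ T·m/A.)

I ≈ 4.14 A

For a circular arc, B = μ₀Iφ/(4πR) with φ in radians; here φ = 5.76 rad.
So I = 4πRB/(μ₀φ) = 4π × 0.0487 × 4.90×10⁻⁵ / (4π×10⁻⁷ × 5.76) = 4.14 A.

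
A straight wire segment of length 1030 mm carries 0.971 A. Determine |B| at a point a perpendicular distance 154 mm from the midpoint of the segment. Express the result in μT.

For a finite straight segment, B = (μ₀I/4πd)(sinθ₁ + sinθ₂), where θ₁, θ₂ are the angles from the perpendicular to each end.
The perpendicular from the point meets the wire at its midpoint, so each end is L/2 = 0.515 m away along the wire.
sinθ₁ = 0.515/√(0.515²+0.154²) = 0.9581; sinθ₂ = 0.515/√(0.515²+0.154²) = 0.9581.
B = (4π×10⁻⁷ × 0.971) / (4π × 0.154) × (0.9581 + 0.9581) = 1.21×10⁻⁶ T.

B ≈ 1.21 μT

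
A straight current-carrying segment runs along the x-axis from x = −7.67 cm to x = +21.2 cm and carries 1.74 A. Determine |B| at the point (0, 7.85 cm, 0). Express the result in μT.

For a finite straight segment, B = (μ₀I/4πd)(sinθ₁ + sinθ₂), where θ₁, θ₂ are the angles from the perpendicular to each end.
The perpendicular distance is d = 0.0785 m; the end-offsets along the wire are a = 0.0767 m and b = 0.212 m.
sinθ₁ = 0.0767/√(0.0767²+0.0785²) = 0.6989; sinθ₂ = 0.212/√(0.212²+0.0785²) = 0.9378.
B = (4π×10⁻⁷ × 1.74) / (4π × 0.0785) × (0.6989 + 0.9378) = 3.63×10⁻⁶ T.

B ≈ 3.63 μT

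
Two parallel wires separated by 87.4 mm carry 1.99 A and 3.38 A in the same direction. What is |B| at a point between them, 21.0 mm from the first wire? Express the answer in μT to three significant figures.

Each long wire gives B = μ₀I/(2πd). Distances are d₁ = 0.021 m and d₂ = 0.0664 m.
B₁ = 1.90×10⁻⁵ T, B₂ = 1.02×10⁻⁵ T.
Between parallel currents the two contributions point in opposite directions, so they subtract. B = |B₁ − B₂| = |1.90×10⁻⁵ − 1.02×10⁻⁵| = 8.77×10⁻⁶ T.

B ≈ 8.77 μT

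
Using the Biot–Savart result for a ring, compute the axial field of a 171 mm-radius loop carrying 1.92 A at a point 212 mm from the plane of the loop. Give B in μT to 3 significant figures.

On the axis of a circular loop, B = μ₀IR² / [2(R²+z²)^(3/2)].
R² + z² = (0.171)² + (0.212)² = 0.07419 m², and (R²+z²)^(3/2) = 2.02×10⁻² m³.
B = (4π×10⁻⁷ × 1.92 × 0.02924) / (2 × 2.02×10⁻²) = 1.75×10⁻⁶ T.

B ≈ 1.75 μT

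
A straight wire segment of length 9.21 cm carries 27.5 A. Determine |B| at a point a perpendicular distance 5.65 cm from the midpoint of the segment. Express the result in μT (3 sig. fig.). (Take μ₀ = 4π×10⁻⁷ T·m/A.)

B ≈ 61.5 μT

For a finite straight segment, B = (μ₀I/4πd)(sinθ₁ + sinθ₂), where θ₁, θ₂ are the angles from the perpendicular to each end.
The perpendicular from the point meets the wire at its midpoint, so each end is L/2 = 0.04605 m away along the wire.
sinθ₁ = 0.04605/√(0.04605²+0.0565²) = 0.6318; sinθ₂ = 0.04605/√(0.04605²+0.0565²) = 0.6318.
B = (4π×10⁻⁷ × 27.5) / (4π × 0.0565) × (0.6318 + 0.6318) = 6.15×10⁻⁵ T.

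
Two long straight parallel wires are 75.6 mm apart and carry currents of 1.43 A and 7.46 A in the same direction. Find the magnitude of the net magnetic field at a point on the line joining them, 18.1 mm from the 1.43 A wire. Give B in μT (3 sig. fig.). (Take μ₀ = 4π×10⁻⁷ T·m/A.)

B ≈ 10.1 μT

Each long wire gives B = μ₀I/(2πd). Distances are d₁ = 0.0181 m and d₂ = 0.0575 m.
B₁ = 1.58×10⁻⁵ T, B₂ = 2.59×10⁻⁵ T.
Between parallel currents the two contributions point in opposite directions, so they subtract. B = |B₁ − B₂| = |1.58×10⁻⁵ − 2.59×10⁻⁵| = 1.01×10⁻⁵ T.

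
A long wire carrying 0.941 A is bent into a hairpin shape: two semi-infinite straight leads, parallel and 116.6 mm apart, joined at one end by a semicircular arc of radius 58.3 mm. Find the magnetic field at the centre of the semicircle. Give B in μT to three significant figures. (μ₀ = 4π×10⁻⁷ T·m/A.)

The semicircular arc contributes B_arc = μ₀I·π/(4πR) = μ₀I/(4R) = 5.07×10⁻⁶ T.
Each semi-infinite lead is at perpendicular distance R = 0.0583 m from the centre, with the perpendicular foot at its near end, so it contributes μ₀I/(4πR); both point the same way, together 3.23×10⁻⁶ T.
Arc and leads all point the same direction: B = 5.07×10⁻⁶ + 3.23×10⁻⁶ = 8.30×10⁻⁶ T.

B ≈ 8.30 μT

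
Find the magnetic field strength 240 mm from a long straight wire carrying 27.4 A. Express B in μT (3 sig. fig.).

For an infinitely long straight wire, B = μ₀I/(2πd).
B = (4π×10⁻⁷ × 27.4) / (2π × 0.24) = 2.28×10⁻⁵ T.

B ≈ 22.8 μT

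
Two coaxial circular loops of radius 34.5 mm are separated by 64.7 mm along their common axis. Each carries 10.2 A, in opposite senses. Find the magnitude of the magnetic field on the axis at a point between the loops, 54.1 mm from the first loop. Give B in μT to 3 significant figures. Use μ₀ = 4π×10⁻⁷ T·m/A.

B ≈ 133 μT

Each loop contributes B = μ₀IR²/[2(R²+z²)^(3/2)] on the axis, with z measured from that loop.
Loop 1 (z = 0.0541 m): B₁ = 2.89×10⁻⁵ T. Loop 2 (z = 0.0106 m): B₂ = 1.62×10⁻⁴ T.
The fields oppose: B = |B₁ − B₂| = 1.33×10⁻⁴ T.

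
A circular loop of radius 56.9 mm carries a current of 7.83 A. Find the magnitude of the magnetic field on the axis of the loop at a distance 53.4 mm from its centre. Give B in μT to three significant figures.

B ≈ 33.5 μT

On the axis of a circular loop, B = μ₀IR² / [2(R²+z²)^(3/2)].
R² + z² = (0.0569)² + (0.0534)² = 0.006089 m², and (R²+z²)^(3/2) = 4.75×10⁻⁴ m³.
B = (4π×10⁻⁷ × 7.83 × 0.003238) / (2 × 4.75×10⁻⁴) = 3.35×10⁻⁵ T.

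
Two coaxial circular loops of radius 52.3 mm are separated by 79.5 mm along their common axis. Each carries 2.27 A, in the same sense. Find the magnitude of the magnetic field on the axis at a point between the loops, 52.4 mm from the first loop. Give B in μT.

Each loop contributes B = μ₀IR²/[2(R²+z²)^(3/2)] on the axis, with z measured from that loop.
Loop 1 (z = 0.0524 m): B₁ = 9.61×10⁻⁶ T. Loop 2 (z = 0.0271 m): B₂ = 1.91×10⁻⁵ T.
The fields add: B = B₁ + B₂ = 2.87×10⁻⁵ T.

B ≈ 28.7 μT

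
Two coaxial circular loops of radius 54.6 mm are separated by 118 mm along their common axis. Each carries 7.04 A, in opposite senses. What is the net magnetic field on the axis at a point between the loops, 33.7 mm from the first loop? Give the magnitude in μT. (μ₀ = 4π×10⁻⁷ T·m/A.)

Each loop contributes B = μ₀IR²/[2(R²+z²)^(3/2)] on the axis, with z measured from that loop.
Loop 1 (z = 0.0337 m): B₁ = 4.99×10⁻⁵ T. Loop 2 (z = 0.0843 m): B₂ = 1.30×10⁻⁵ T.
The fields oppose: B = |B₁ − B₂| = 3.69×10⁻⁵ T.

B ≈ 36.9 μT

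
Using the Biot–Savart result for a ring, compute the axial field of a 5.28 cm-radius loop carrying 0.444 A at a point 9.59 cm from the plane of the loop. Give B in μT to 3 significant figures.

B ≈ 0.593 μT

On the axis of a circular loop, B = μ₀IR² / [2(R²+z²)^(3/2)].
R² + z² = (0.0528)² + (0.0959)² = 0.01198 m², and (R²+z²)^(3/2) = 1.31×10⁻³ m³.
B = (4π×10⁻⁷ × 0.444 × 0.002788) / (2 × 1.31×10⁻³) = 5.93×10⁻⁷ T.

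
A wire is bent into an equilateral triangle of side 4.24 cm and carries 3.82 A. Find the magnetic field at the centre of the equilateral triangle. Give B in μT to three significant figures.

B ≈ 162 μT

Each side is a finite straight segment at perpendicular distance d = a/(2 tan(π/3)) = 0.01224 m from the centre, with end-angles ±π/3.
One side contributes B₁ = (μ₀I/4πd)·2 sin(π/3) = 5.41×10⁻⁵ T.
All 3 sides add in the same direction: B = 3 × 5.41×10⁻⁵ = 1.62×10⁻⁴ T.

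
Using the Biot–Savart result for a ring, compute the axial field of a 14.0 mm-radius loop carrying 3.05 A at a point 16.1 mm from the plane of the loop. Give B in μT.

On the axis of a circular loop, B = μ₀IR² / [2(R²+z²)^(3/2)].
R² + z² = (0.014)² + (0.0161)² = 0.0004552 m², and (R²+z²)^(3/2) = 9.71×10⁻⁶ m³.
B = (4π×10⁻⁷ × 3.05 × 0.000196) / (2 × 9.71×10⁻⁶) = 3.87×10⁻⁵ T.

B ≈ 38.7 μT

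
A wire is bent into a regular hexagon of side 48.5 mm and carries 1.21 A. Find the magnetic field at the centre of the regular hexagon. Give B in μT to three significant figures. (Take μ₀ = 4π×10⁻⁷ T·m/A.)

Each side is a finite straight segment at perpendicular distance d = a/(2 tan(π/6)) = 0.042 m from the centre, with end-angles ±π/6.
One side contributes B₁ = (μ₀I/4πd)·2 sin(π/6) = 2.88×10⁻⁶ T.
All 6 sides add in the same direction: B = 6 × 2.88×10⁻⁶ = 1.73×10⁻⁵ T.

B ≈ 17.3 μT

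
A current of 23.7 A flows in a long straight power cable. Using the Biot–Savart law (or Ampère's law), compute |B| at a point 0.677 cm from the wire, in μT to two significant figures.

B ≈ 700 μT

For an infinitely long straight wire, B = μ₀I/(2πd).
B = (4π×10⁻⁷ × 23.7) / (2π × 0.00677) = 7.00×10⁻⁴ T.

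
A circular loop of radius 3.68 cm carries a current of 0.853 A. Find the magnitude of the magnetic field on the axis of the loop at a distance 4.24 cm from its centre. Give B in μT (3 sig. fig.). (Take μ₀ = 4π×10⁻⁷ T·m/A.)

On the axis of a circular loop, B = μ₀IR² / [2(R²+z²)^(3/2)].
R² + z² = (0.0368)² + (0.0424)² = 0.003152 m², and (R²+z²)^(3/2) = 1.77×10⁻⁴ m³.
B = (4π×10⁻⁷ × 0.853 × 0.001354) / (2 × 1.77×10⁻⁴) = 4.10×10⁻⁶ T.

B ≈ 4.10 μT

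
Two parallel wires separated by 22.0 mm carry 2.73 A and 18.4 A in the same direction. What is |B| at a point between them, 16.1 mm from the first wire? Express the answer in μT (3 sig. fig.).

Each long wire gives B = μ₀I/(2πd). Distances are d₁ = 0.0161 m and d₂ = 0.0059 m.
B₁ = 3.39×10⁻⁵ T, B₂ = 6.24×10⁻⁴ T.
Between parallel currents the two contributions point in opposite directions, so they subtract. B = |B₁ − B₂| = |3.39×10⁻⁵ − 6.24×10⁻⁴| = 5.90×10⁻⁴ T.

B ≈ 590 μT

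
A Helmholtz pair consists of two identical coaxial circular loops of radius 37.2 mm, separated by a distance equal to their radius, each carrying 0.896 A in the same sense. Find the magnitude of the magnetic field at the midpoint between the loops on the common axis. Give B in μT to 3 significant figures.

Each loop contributes B = μ₀IR²/[2(R²+z²)^(3/2)] on the axis, with z measured from that loop.
Loop 1 (z = 0.0186 m): B₁ = 1.08×10⁻⁵ T. Loop 2 (z = 0.0186 m): B₂ = 1.08×10⁻⁵ T.
The fields add: B = B₁ + B₂ = 2.17×10⁻⁵ T.

B ≈ 21.7 μT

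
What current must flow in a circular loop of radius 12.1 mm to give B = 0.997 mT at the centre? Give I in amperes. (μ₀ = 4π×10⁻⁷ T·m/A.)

At the centre of a circular loop B = μ₀I/(2R), so I = 2RB/μ₀.
With R = 0.0121 m, I = 2 × 0.0121 × 9.97×10⁻⁴ / (4π×10⁻⁷) = 19.2 A.

I ≈ 19.2 A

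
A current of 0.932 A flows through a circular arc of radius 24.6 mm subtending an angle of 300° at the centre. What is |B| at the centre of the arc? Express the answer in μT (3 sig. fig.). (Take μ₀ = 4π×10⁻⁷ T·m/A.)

B ≈ 19.8 μT

The Biot–Savart field of a circular arc at its centre is B = μ₀Iφ/(4πR), with φ = 5.236 rad.
B = (4π×10⁻⁷ × 0.932 × 5.236) / (4π × 0.0246) = 1.98×10⁻⁵ T.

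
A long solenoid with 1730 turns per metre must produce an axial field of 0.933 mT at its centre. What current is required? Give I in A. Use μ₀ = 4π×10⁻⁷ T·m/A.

Inside a long solenoid B = μ₀nI with n = 1730 m⁻¹, so I = B/(μ₀n).
I = 9.33×10⁻⁴ / (4π×10⁻⁷ × 1730) = 0.429 A.

I ≈ 0.429 A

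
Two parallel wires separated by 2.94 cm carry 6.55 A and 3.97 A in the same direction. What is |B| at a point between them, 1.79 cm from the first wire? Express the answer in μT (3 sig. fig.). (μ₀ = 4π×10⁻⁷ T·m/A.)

Each long wire gives B = μ₀I/(2πd). Distances are d₁ = 0.0179 m and d₂ = 0.0115 m.
B₁ = 7.32×10⁻⁵ T, B₂ = 6.90×10⁻⁵ T.
Between parallel currents the two contributions point in opposite directions, so they subtract. B = |B₁ − B₂| = |7.32×10⁻⁵ − 6.90×10⁻⁵| = 4.14×10⁻⁶ T.

B ≈ 4.14 μT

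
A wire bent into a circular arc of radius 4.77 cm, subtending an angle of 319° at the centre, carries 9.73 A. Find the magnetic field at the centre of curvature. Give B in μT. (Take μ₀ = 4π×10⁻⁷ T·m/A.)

The Biot–Savart field of a circular arc at its centre is B = μ₀Iφ/(4πR), with φ = 5.568 rad.
B = (4π×10⁻⁷ × 9.73 × 5.568) / (4π × 0.0477) = 1.14×10⁻⁴ T.

B ≈ 114 μT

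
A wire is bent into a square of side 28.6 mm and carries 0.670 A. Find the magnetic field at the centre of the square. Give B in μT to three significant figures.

B ≈ 26.5 μT

Each side is a finite straight segment at perpendicular distance d = a/(2 tan(π/4)) = 0.0143 m from the centre, with end-angles ±π/4.
One side contributes B₁ = (μ₀I/4πd)·2 sin(π/4) = 6.63×10⁻⁶ T.
All 4 sides add in the same direction: B = 4 × 6.63×10⁻⁶ = 2.65×10⁻⁵ T.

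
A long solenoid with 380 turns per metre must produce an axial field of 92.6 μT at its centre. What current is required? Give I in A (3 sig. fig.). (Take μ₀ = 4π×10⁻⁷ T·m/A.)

Inside a long solenoid B = μ₀nI with n = 380 m⁻¹, so I = B/(μ₀n).
I = 9.26×10⁻⁵ / (4π×10⁻⁷ × 380) = 0.194 A.

I ≈ 0.194 A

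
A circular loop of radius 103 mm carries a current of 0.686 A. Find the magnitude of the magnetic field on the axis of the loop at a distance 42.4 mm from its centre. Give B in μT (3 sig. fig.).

On the axis of a circular loop, B = μ₀IR² / [2(R²+z²)^(3/2)].
R² + z² = (0.103)² + (0.0424)² = 0.01241 m², and (R²+z²)^(3/2) = 1.38×10⁻³ m³.
B = (4π×10⁻⁷ × 0.686 × 0.01061) / (2 × 1.38×10⁻³) = 3.31×10⁻⁶ T.

B ≈ 3.31 μT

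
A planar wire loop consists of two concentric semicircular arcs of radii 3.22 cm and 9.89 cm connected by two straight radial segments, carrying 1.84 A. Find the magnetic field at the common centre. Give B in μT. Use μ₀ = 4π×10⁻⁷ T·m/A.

B ≈ 12.1 μT

The radial connectors point toward the centre, so dl × r̂ = 0 and they contribute nothing.
Each semicircle gives μ₀I/(4R): inner arc 1.80×10⁻⁵ T, outer arc 5.84×10⁻⁶ T.
The two arcs carry current in opposite angular senses, so their fields oppose: B = |1.80×10⁻⁵ − 5.84×10⁻⁶| = 1.21×10⁻⁵ T.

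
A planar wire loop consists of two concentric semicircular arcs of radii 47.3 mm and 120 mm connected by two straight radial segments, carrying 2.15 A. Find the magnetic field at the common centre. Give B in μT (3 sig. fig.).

B ≈ 8.65 μT

The radial connectors point toward the centre, so dl × r̂ = 0 and they contribute nothing.
Each semicircle gives μ₀I/(4R): inner arc 1.43×10⁻⁵ T, outer arc 5.63×10⁻⁶ T.
The two arcs carry current in opposite angular senses, so their fields oppose: B = |1.43×10⁻⁵ − 5.63×10⁻⁶| = 8.65×10⁻⁶ T.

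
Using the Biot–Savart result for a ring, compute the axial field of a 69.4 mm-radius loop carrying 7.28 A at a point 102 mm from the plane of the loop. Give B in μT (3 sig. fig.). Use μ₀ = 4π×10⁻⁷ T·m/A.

B ≈ 11.7 μT

On the axis of a circular loop, B = μ₀IR² / [2(R²+z²)^(3/2)].
R² + z² = (0.0694)² + (0.102)² = 0.01522 m², and (R²+z²)^(3/2) = 1.88×10⁻³ m³.
B = (4π×10⁻⁷ × 7.28 × 0.004816) / (2 × 1.88×10⁻³) = 1.17×10⁻⁵ T.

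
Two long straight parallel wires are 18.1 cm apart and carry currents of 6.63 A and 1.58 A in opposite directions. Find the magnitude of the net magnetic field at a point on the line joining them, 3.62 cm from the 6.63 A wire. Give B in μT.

B ≈ 38.8 μT

Each long wire gives B = μ₀I/(2πd). Distances are d₁ = 0.0362 m and d₂ = 0.1448 m.
B₁ = 3.66×10⁻⁵ T, B₂ = 2.18×10⁻⁶ T.
Between antiparallel currents both contributions point the same way, so they add. B = B₁ + B₂ = 3.66×10⁻⁵ + 2.18×10⁻⁶ = 3.88×10⁻⁵ T.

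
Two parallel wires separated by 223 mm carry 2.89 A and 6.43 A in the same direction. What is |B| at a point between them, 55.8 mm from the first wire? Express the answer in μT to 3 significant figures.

Each long wire gives B = μ₀I/(2πd). Distances are d₁ = 0.0558 m and d₂ = 0.1672 m.
B₁ = 1.04×10⁻⁵ T, B₂ = 7.69×10⁻⁶ T.
Between parallel currents the two contributions point in opposite directions, so they subtract. B = |B₁ − B₂| = |1.04×10⁻⁵ − 7.69×10⁻⁶| = 2.67×10⁻⁶ T.

B ≈ 2.67 μT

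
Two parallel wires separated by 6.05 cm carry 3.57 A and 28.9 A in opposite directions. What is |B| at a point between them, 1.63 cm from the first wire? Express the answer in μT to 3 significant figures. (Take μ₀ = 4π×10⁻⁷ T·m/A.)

Each long wire gives B = μ₀I/(2πd). Distances are d₁ = 0.0163 m and d₂ = 0.0442 m.
B₁ = 4.38×10⁻⁵ T, B₂ = 1.31×10⁻⁴ T.
Between antiparallel currents both contributions point the same way, so they add. B = B₁ + B₂ = 4.38×10⁻⁵ + 1.31×10⁻⁴ = 1.75×10⁻⁴ T.

B ≈ 175 μT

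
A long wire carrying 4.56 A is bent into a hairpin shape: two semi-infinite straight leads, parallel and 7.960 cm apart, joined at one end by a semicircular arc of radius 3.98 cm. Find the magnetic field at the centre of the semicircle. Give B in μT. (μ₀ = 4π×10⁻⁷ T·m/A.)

B ≈ 58.9 μT

The semicircular arc contributes B_arc = μ₀I·π/(4πR) = μ₀I/(4R) = 3.60×10⁻⁵ T.
Each semi-infinite lead is at perpendicular distance R = 0.0398 m from the centre, with the perpendicular foot at its near end, so it contributes μ₀I/(4πR); both point the same way, together 2.29×10⁻⁵ T.
Arc and leads all point the same direction: B = 3.60×10⁻⁵ + 2.29×10⁻⁵ = 5.89×10⁻⁵ T.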